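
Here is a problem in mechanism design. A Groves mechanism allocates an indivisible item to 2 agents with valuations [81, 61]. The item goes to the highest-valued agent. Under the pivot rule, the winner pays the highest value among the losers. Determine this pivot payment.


Step 1: The efficient winner is agent 0 with value 81
Step 2: Other agents' values: [61]
Step 3: Pivot payment = max(others) = 61
Step 4: The winner pays 61

61


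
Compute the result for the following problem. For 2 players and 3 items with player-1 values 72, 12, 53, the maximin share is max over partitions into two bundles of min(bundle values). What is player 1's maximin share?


Step 1: Item values = 72, 12, 53
Step 2: Enumerate all 2-bundle partitions and take the smaller bundle:
  Partition 1: {72} vs {12,53} -> bundles 72, 65; min = 65
  Partition 2: {12} vs {72,53} -> bundles 12, 125; min = 12
  Partition 3: {53} vs {72,12} -> bundles 53, 84; min = 53
Step 3: MMS = max(65, 12, 53) = 65

65


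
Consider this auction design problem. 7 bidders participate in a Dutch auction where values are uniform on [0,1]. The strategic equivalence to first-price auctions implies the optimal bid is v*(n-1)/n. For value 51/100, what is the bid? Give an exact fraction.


Step 1: Dutch auctions are strategically equivalent to first-price auctions
Step 2: The equilibrium bid is b(v) = v*(n-1)/n
Step 3: b = 51/100 * 6/7
Step 4: b = 153/350

153/350


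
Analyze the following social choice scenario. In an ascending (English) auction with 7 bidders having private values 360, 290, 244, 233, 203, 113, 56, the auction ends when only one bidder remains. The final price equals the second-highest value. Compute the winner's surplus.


Step 1: Identify the highest value: 360
Step 2: Identify the second-highest value: 290
Step 3: The final price = second-highest value = 290
Step 4: Surplus = 360 - 290 = 70

70


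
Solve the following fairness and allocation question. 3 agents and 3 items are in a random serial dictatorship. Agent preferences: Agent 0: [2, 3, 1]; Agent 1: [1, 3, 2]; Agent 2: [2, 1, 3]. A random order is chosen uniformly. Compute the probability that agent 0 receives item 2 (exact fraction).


Step 1: Agent 0 wants item 2
Step 2: There are 6 possible orderings of agents
Step 3: In 3 orderings, agent 0 gets item 2
Step 4: Probability = 3/6 = 1/2

1/2


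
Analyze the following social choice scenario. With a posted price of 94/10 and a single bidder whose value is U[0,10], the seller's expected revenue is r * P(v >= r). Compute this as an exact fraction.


Step 1: Posted price r = 47/5, value support [0,10]
Step 2: P(v >= r) = (10 - 47/5)/10 = 3/50
Step 3: Expected revenue = r * P(v >= r) = 47/5 * 3/50
Step 4: Revenue = 141/250

141/250


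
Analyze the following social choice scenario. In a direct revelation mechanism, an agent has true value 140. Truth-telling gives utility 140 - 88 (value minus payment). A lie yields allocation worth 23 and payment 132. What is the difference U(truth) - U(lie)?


Step 1: U(truth) = value - payment = 140 - 88 = 52
Step 2: U(lie) = allocation - payment = 23 - 132 = -109
Step 3: IC gap = 52 - (-109) = 161

161


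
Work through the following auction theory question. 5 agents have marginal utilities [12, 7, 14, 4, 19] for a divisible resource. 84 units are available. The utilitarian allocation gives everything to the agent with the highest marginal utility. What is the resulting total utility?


Step 1: The marginal utilities are [12, 7, 14, 4, 19]
Step 2: The highest marginal utility is 19
Step 3: All 84 units go to that agent
Step 4: Total utility = 19 * 84 = 1596

1596


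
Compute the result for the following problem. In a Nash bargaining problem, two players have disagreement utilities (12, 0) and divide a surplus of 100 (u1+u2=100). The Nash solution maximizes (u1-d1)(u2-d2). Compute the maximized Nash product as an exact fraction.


Step 1: The Nash solution splits surplus symmetrically above the disagreement point
Step 2: u1 = (total + d1 - d2)/2 = (100 + 12 - 0)/2 = 56
Step 3: u2 = (total - d1 + d2)/2 = (100 - 12 + 0)/2 = 44
Step 4: Nash product = (56 - 12) * (44 - 0)
Step 5: = 44 * 44 = 1936

1936


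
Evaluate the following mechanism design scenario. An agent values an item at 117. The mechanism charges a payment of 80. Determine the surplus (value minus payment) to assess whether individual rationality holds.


Step 1: Surplus = value - payment = 117 - 80 = 37
Step 2: IR is satisfied (surplus >= 0)

37


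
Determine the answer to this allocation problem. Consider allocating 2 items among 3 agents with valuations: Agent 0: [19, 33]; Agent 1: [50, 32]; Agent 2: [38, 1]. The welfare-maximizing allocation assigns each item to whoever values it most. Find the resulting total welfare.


Step 1: For each item, find the maximum value among all agents.
Step 2: Item 0 -> Agent 1 (value 50)
Step 3: Item 1 -> Agent 0 (value 33)
Step 4: Total welfare = 50 + 33 = 83

83


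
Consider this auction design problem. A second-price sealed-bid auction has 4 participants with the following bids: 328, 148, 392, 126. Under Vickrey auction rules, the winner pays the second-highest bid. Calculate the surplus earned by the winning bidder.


Step 1: Sort bids in descending order: 392, 328, 148, 126
Step 2: The winning bid is the highest: 392
Step 3: The payment equals the second-highest bid: 328
Step 4: Surplus = winner's bid - payment = 392 - 328 = 64

64


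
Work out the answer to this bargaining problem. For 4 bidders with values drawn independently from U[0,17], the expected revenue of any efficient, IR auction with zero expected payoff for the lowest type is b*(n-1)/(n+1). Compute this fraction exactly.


Step 1: By Revenue Equivalence, expected revenue = b*(n-1)/(n+1)
Step 2: Substituting n = 4, b = 17
Step 3: Revenue = 17*(4-1)/(4+1) = 17*3/5
Step 4: Revenue = 51/5

51/5


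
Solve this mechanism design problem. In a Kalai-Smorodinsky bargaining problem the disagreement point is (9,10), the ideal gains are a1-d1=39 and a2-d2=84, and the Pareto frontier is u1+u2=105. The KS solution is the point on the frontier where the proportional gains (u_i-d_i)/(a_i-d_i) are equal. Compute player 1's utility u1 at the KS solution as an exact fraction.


Step 1: At the KS point, (u1-d1)/r1 = (u2-d2)/r2 = t and u1+u2 = 105
Step 2: u1 = d1 + r1*t and u2 = d2 + r2*t, so (d1 + r1*t) + (d2 + r2*t) = 105
Step 3: t = (105 - 9 - 10)/(39 + 84) = 86/123
Step 4: u1 = d1 + r1*t = 9 + 39 * 86/123 = 1487/41
Step 5: (Check: u2 = d2 + r2*t = 2818/41; u1+u2 = 1487/41 + 2818/41 = 105, on the frontier.)

1487/41


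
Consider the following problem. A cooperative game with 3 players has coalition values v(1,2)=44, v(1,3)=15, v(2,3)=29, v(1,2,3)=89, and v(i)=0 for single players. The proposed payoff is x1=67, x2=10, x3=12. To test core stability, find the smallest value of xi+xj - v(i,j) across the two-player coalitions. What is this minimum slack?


Step 1: Slack for coalition (1,2): x1+x2 - v12 = 77 - 44 = 33
Step 2: Slack for coalition (1,3): x1+x3 - v13 = 79 - 15 = 64
Step 3: Slack for coalition (2,3): x2+x3 - v23 = 22 - 29 = -7
Step 4: Minimum slack = min(33, 64, -7) = -7, attained by (2,3); coalition (2,3) can block (slack < 0), so the allocation is not in the core

-7


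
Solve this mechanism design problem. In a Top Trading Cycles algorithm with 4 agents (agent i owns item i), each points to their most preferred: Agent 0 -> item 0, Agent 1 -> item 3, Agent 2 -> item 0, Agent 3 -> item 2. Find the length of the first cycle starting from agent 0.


Step 1: Trace the pointer graph from agent 0: 0 -> 0
Step 2: A cycle is detected when we revisit agent 0
Step 3: The cycle is: 0 -> 0
Step 4: Cycle length = 1

1


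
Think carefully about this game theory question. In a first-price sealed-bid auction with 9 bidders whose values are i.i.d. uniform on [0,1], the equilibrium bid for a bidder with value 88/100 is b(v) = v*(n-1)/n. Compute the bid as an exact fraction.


Step 1: The symmetric BNE bidding function is b(v) = v * (n-1) / n
Step 2: Substitute v = 22/25 and n = 9
Step 3: b = 22/25 * 8/9
Step 4: b = 176/225

176/225


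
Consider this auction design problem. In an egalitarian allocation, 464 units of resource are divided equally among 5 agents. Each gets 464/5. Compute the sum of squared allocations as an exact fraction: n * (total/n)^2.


Step 1: Each agent's share = 464/5
Step 2: Square of each share = (464/5)^2 = 215296/25
Step 3: Sum of squares = 5 * 215296/25 = 215296/5

215296/5


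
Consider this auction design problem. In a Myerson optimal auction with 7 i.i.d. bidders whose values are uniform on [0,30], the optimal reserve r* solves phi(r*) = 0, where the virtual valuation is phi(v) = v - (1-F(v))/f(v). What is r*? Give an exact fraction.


Step 1: For U[0,30], F(v) = v/30 and f(v) = 1/30
Step 2: phi(v) = v - (1 - v/30)/(1/30) = v - (30 - v) = 2v - 30
Step 3: Set phi(r*) = 0: 2r* - 30 = 0
Step 4: r* = 30/2 = 15 (the number of bidders n = 7 does not enter)

15


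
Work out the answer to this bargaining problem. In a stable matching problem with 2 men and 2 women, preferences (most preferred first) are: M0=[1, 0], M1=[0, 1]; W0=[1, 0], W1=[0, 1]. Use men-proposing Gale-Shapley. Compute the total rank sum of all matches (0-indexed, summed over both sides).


Step 1: Run Gale-Shapley (men propose, women hold best offer):
  M0 proposes to W1; she accepts
  M1 proposes to W0; she accepts
Step 2: Final matching: W0-M1, W1-M0
Step 3: 0-indexed ranks (man's rank of his match, then woman's): 0 + 0 + 0 + 0
Step 4: Total rank sum = 0

0


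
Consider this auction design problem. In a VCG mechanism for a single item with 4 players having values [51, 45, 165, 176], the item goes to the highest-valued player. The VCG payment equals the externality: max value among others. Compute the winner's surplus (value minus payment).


Step 1: The winner is the agent with the highest value: agent 3 with value 176
Step 2: Values of other agents: [51, 45, 165]
Step 3: VCG payment = max of others' values = 165
Step 4: Surplus = 176 - 165 = 11

11


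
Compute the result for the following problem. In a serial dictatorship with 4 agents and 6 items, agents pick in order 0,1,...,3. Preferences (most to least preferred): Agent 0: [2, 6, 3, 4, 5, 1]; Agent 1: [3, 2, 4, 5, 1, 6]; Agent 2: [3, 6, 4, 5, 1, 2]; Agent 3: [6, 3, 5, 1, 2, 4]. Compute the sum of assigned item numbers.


Step 1: Agent 0 picks item 2
Step 2: Agent 1 picks item 3
Step 3: Agent 2 picks item 6
Step 4: Agent 3 picks item 5
Step 5: Sum = 2 + 3 + 6 + 5 = 16

16


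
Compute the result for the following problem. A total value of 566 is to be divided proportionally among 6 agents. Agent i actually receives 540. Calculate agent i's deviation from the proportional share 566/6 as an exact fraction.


Step 1: Proportional share = 566/6 = 283/3
Step 2: Agent's actual allocation = 540
Step 3: Excess = 540 - 283/3 = 1337/3

1337/3


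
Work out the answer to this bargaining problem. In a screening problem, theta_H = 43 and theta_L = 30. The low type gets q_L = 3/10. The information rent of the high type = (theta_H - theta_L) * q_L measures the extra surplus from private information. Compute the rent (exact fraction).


Step 1: theta_H - theta_L = 43 - 30 = 13
Step 2: Information rent = (theta_H - theta_L) * q_L
Step 3: = 13 * 3/10
Step 4: = 39/10

39/10


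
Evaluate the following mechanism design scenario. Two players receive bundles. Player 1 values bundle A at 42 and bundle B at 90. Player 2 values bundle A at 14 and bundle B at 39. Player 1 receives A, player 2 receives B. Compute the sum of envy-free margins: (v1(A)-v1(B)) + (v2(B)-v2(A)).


Step 1: Player 1's margin = v1(A) - v1(B) = 42 - 90 = -48
Step 2: Player 2's margin = v2(B) - v2(A) = 39 - 14 = 25
Step 3: Total margin = -48 + 25 = -23

-23


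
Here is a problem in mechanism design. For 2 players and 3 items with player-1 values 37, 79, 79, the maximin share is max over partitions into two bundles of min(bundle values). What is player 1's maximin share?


Step 1: Item values = 37, 79, 79
Step 2: Enumerate all 2-bundle partitions and take the smaller bundle:
  Partition 1: {37} vs {79,79} -> bundles 37, 158; min = 37
  Partition 2: {79} vs {37,79} -> bundles 79, 116; min = 79
  Partition 3: {79} vs {37,79} -> bundles 79, 116; min = 79
Step 3: MMS = max(37, 79, 79) = 79

79


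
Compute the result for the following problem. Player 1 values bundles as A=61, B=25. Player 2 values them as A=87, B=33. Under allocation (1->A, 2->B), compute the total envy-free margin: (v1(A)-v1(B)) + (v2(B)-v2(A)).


Step 1: Player 1's margin = v1(A) - v1(B) = 61 - 25 = 36
Step 2: Player 2's margin = v2(B) - v2(A) = 33 - 87 = -54
Step 3: Total margin = 36 + -54 = -18

-18


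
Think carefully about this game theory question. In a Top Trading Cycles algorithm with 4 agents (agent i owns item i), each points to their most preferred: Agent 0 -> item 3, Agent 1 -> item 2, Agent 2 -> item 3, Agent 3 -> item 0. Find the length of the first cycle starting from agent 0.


Step 1: Trace the pointer graph from agent 0: 0 -> 3 -> 0
Step 2: A cycle is detected when we revisit agent 0
Step 3: The cycle is: 0 -> 3 -> 0
Step 4: Cycle length = 2

2


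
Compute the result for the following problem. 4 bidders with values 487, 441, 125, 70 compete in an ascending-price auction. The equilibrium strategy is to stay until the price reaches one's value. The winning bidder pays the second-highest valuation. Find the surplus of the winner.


Step 1: Identify the highest value: 487
Step 2: Identify the second-highest value: 441
Step 3: The final price = second-highest value = 441
Step 4: Surplus = 487 - 441 = 46

46


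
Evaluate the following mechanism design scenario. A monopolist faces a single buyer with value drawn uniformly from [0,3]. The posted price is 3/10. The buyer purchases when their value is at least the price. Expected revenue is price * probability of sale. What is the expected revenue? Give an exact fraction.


Step 1: Posted price r = 3/10, value support [0,3]
Step 2: P(v >= r) = (3 - 3/10)/3 = 9/10
Step 3: Expected revenue = r * P(v >= r) = 3/10 * 9/10
Step 4: Revenue = 27/100

27/100


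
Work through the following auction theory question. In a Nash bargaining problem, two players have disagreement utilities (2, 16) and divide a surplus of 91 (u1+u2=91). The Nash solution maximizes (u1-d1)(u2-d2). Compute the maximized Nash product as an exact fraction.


Step 1: The Nash solution splits surplus symmetrically above the disagreement point
Step 2: u1 = (total + d1 - d2)/2 = (91 + 2 - 16)/2 = 77/2
Step 3: u2 = (total - d1 + d2)/2 = (91 - 2 + 16)/2 = 105/2
Step 4: Nash product = (77/2 - 2) * (105/2 - 16)
Step 5: = 73/2 * 73/2 = 5329/4

5329/4


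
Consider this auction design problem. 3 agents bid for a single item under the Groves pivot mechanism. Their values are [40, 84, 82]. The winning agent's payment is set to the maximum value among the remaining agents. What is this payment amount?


Step 1: The efficient winner is agent 1 with value 84
Step 2: Other agents' values: [40, 82]
Step 3: Pivot payment = max(others) = 82
Step 4: The winner pays 82

82


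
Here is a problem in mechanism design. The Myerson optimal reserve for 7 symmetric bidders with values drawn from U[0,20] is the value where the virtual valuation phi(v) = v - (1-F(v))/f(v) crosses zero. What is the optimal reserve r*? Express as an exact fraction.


Step 1: For U[0,20], F(v) = v/20 and f(v) = 1/20
Step 2: phi(v) = v - (1 - v/20)/(1/20) = v - (20 - v) = 2v - 20
Step 3: Set phi(r*) = 0: 2r* - 20 = 0
Step 4: r* = 20/2 = 10 (the number of bidders n = 7 does not enter)

10


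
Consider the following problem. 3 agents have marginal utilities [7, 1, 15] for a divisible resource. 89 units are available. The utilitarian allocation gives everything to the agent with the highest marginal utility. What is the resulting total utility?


Step 1: The marginal utilities are [7, 1, 15]
Step 2: The highest marginal utility is 15
Step 3: All 89 units go to that agent
Step 4: Total utility = 15 * 89 = 1335

1335


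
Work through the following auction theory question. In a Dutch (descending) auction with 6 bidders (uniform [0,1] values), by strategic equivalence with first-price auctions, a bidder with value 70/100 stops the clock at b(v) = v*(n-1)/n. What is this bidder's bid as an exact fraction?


Step 1: Dutch auctions are strategically equivalent to first-price auctions
Step 2: The equilibrium bid is b(v) = v*(n-1)/n
Step 3: b = 7/10 * 5/6
Step 4: b = 7/12

7/12


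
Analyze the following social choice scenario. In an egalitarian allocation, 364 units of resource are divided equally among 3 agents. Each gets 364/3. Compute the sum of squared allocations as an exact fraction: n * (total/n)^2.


Step 1: Each agent's share = 364/3
Step 2: Square of each share = (364/3)^2 = 132496/9
Step 3: Sum of squares = 3 * 132496/9 = 132496/3

132496/3


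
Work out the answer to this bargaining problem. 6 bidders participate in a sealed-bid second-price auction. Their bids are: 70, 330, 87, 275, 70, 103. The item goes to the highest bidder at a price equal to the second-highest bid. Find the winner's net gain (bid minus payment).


Step 1: Sort bids in descending order: 330, 275, 103, 87, 70, 70
Step 2: The winning bid is the highest: 330
Step 3: The payment equals the second-highest bid: 275
Step 4: Surplus = winner's bid - payment = 330 - 275 = 55

55


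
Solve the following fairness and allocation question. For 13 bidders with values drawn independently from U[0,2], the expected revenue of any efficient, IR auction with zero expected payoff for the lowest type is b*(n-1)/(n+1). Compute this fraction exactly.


Step 1: By Revenue Equivalence, expected revenue = b*(n-1)/(n+1)
Step 2: Substituting n = 13, b = 2
Step 3: Revenue = 2*(13-1)/(13+1) = 2*12/14
Step 4: Revenue = 24/14 = 12/7

12/7


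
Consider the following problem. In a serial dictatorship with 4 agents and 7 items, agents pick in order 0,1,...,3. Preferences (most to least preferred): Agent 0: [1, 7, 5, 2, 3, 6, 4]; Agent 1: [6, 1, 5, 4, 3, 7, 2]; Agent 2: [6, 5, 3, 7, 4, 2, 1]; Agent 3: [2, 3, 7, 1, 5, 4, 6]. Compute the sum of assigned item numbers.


Step 1: Agent 0 picks item 1
Step 2: Agent 1 picks item 6
Step 3: Agent 2 picks item 5
Step 4: Agent 3 picks item 2
Step 5: Sum = 1 + 6 + 5 + 2 = 14

14


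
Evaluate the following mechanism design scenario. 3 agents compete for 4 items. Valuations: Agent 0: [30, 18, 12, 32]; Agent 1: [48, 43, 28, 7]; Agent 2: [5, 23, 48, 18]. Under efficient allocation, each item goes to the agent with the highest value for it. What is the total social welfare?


Step 1: For each item, find the maximum value among all agents.
Step 2: Item 0 -> Agent 1 (value 48)
Step 3: Item 1 -> Agent 1 (value 43)
Step 4: Item 2 -> Agent 2 (value 48)
Step 5: Item 3 -> Agent 0 (value 32)
Step 6: Total welfare = 48 + 43 + 48 + 32 = 171

171


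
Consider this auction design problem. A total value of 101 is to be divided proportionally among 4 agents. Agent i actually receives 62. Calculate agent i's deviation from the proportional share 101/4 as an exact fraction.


Step 1: Proportional share = 101/4
Step 2: Agent's actual allocation = 62
Step 3: Excess = 62 - 101/4 = 147/4

147/4


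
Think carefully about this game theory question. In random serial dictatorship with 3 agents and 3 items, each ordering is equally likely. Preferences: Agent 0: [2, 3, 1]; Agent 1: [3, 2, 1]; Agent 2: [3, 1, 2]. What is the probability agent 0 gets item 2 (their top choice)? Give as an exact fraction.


Step 1: Agent 0 wants item 2
Step 2: There are 6 possible orderings of agents
Step 3: In 5 orderings, agent 0 gets item 2
Step 4: Probability = 5/6

5/6


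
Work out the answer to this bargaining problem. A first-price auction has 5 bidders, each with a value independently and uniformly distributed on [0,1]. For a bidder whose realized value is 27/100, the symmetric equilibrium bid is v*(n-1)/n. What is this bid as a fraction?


Step 1: The symmetric BNE bidding function is b(v) = v * (n-1) / n
Step 2: Substitute v = 27/100 and n = 5
Step 3: b = 27/100 * 4/5
Step 4: b = 27/125

27/125


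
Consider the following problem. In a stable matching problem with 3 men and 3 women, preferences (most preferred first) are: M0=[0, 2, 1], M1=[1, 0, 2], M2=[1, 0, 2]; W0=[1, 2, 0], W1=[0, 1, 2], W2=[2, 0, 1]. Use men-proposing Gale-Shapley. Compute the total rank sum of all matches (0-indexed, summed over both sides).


Step 1: Run Gale-Shapley (men propose, women hold best offer):
  M0 proposes to W0; she accepts
  M1 proposes to W1; she accepts
  M2 proposes to W1; rejected
  M2 proposes to W0; she switches from M0
  M0 proposes to W2; she accepts
Step 2: Final matching: W0-M2, W1-M1, W2-M0
Step 3: 0-indexed ranks (man's rank of his match, then woman's): 1 + 1 + 0 + 1 + 1 + 1
Step 4: Total rank sum = 5

5


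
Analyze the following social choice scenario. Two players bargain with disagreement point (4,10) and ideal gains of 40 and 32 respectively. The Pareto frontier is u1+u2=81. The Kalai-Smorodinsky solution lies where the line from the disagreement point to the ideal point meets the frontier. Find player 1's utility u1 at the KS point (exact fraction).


Step 1: At the KS point, (u1-d1)/r1 = (u2-d2)/r2 = t and u1+u2 = 81
Step 2: u1 = d1 + r1*t and u2 = d2 + r2*t, so (d1 + r1*t) + (d2 + r2*t) = 81
Step 3: t = (81 - 4 - 10)/(40 + 32) = 67/72
Step 4: u1 = d1 + r1*t = 4 + 40 * 67/72 = 371/9
Step 5: (Check: u2 = d2 + r2*t = 358/9; u1+u2 = 371/9 + 358/9 = 81, on the frontier.)

371/9


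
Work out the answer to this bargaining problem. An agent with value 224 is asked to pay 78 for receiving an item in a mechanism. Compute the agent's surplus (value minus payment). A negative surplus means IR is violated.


Step 1: Surplus = value - payment = 224 - 78 = 146
Step 2: IR is satisfied (surplus >= 0)

146


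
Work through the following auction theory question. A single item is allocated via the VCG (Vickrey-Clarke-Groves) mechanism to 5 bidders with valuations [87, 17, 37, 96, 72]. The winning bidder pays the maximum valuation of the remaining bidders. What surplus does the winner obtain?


Step 1: The winner is the agent with the highest value: agent 3 with value 96
Step 2: Values of other agents: [87, 17, 37, 72]
Step 3: VCG payment = max of others' values = 87
Step 4: Surplus = 96 - 87 = 9

9


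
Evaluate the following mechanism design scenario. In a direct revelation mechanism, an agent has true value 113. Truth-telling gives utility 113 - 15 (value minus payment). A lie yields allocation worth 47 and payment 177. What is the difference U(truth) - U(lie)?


Step 1: U(truth) = value - payment = 113 - 15 = 98
Step 2: U(lie) = allocation - payment = 47 - 177 = -130
Step 3: IC gap = 98 - (-130) = 228

228


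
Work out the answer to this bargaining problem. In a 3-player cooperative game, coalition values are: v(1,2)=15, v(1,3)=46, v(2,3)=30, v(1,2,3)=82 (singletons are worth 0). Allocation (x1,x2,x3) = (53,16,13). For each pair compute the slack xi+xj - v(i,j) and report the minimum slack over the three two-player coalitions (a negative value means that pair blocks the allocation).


Step 1: Slack for coalition (1,2): x1+x2 - v12 = 69 - 15 = 54
Step 2: Slack for coalition (1,3): x1+x3 - v13 = 66 - 46 = 20
Step 3: Slack for coalition (2,3): x2+x3 - v23 = 29 - 30 = -1
Step 4: Minimum slack = min(54, 20, -1) = -1, attained by (2,3); coalition (2,3) can block (slack < 0), so the allocation is not in the core

-1


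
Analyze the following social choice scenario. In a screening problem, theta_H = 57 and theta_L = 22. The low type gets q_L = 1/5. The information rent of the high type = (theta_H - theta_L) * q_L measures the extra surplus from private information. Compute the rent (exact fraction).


Step 1: theta_H - theta_L = 57 - 22 = 35
Step 2: Information rent = (theta_H - theta_L) * q_L
Step 3: = 35 * 1/5
Step 4: = 7

7


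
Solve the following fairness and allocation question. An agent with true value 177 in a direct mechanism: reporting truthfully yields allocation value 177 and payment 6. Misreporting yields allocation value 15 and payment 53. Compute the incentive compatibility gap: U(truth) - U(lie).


Step 1: U(truth) = value - payment = 177 - 6 = 171
Step 2: U(lie) = allocation - payment = 15 - 53 = -38
Step 3: IC gap = 171 - (-38) = 209

209


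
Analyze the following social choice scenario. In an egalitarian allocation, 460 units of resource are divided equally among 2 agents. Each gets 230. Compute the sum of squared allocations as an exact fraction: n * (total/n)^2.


Step 1: Each agent's share = 460/2 = 230
Step 2: Square of each share = (230)^2 = 52900
Step 3: Sum of squares = 2 * 52900 = 105800

105800


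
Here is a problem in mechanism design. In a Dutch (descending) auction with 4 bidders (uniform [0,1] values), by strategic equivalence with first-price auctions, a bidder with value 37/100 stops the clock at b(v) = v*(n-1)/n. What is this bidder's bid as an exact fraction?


Step 1: Dutch auctions are strategically equivalent to first-price auctions
Step 2: The equilibrium bid is b(v) = v*(n-1)/n
Step 3: b = 37/100 * 3/4
Step 4: b = 111/400

111/400


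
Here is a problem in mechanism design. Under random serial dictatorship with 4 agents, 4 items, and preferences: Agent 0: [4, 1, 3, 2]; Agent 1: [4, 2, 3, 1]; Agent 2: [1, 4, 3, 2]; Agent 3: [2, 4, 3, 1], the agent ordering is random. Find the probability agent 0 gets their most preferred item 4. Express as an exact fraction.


Step 1: Agent 0 wants item 4
Step 2: There are 24 possible orderings of agents
Step 3: In 12 orderings, agent 0 gets item 4
Step 4: Probability = 12/24 = 1/2

1/2


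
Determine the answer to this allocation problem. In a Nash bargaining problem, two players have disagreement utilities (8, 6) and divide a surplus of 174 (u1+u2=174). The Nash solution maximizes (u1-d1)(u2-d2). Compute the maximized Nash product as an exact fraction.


Step 1: The Nash solution splits surplus symmetrically above the disagreement point
Step 2: u1 = (total + d1 - d2)/2 = (174 + 8 - 6)/2 = 88
Step 3: u2 = (total - d1 + d2)/2 = (174 - 8 + 6)/2 = 86
Step 4: Nash product = (88 - 8) * (86 - 6)
Step 5: = 80 * 80 = 6400

6400


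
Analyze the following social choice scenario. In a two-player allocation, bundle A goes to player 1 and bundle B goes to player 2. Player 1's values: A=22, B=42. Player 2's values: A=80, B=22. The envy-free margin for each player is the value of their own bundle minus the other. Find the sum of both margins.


Step 1: Player 1's margin = v1(A) - v1(B) = 22 - 42 = -20
Step 2: Player 2's margin = v2(B) - v2(A) = 22 - 80 = -58
Step 3: Total margin = -20 + -58 = -78

-78


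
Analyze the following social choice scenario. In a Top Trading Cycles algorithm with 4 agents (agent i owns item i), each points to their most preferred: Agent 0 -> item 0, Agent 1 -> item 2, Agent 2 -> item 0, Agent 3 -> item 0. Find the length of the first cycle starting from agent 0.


Step 1: Trace the pointer graph from agent 0: 0 -> 0
Step 2: A cycle is detected when we revisit agent 0
Step 3: The cycle is: 0 -> 0
Step 4: Cycle length = 1

1


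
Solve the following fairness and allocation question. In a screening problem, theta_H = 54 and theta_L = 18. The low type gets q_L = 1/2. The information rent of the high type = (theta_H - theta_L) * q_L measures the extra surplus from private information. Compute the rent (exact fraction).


Step 1: theta_H - theta_L = 54 - 18 = 36
Step 2: Information rent = (theta_H - theta_L) * q_L
Step 3: = 36 * 1/2
Step 4: = 18

18


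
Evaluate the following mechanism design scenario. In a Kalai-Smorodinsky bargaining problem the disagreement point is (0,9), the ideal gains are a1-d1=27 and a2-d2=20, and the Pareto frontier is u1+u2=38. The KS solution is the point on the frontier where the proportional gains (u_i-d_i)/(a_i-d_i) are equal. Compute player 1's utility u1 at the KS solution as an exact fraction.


Step 1: At the KS point, (u1-d1)/r1 = (u2-d2)/r2 = t and u1+u2 = 38
Step 2: u1 = d1 + r1*t and u2 = d2 + r2*t, so (d1 + r1*t) + (d2 + r2*t) = 38
Step 3: t = (38 - 0 - 9)/(27 + 20) = 29/47
Step 4: u1 = d1 + r1*t = 0 + 27 * 29/47 = 783/47
Step 5: (Check: u2 = d2 + r2*t = 1003/47; u1+u2 = 783/47 + 1003/47 = 38, on the frontier.)

783/47


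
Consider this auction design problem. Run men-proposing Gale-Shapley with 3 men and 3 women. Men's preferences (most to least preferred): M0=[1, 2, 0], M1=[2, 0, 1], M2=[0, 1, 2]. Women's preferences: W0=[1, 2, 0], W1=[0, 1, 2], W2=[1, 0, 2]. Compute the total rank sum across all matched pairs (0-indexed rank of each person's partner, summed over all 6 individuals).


Step 1: Run Gale-Shapley (men propose, women hold best offer):
  M0 proposes to W1; she accepts
  M1 proposes to W2; she accepts
  M2 proposes to W0; she accepts
Step 2: Final matching: W0-M2, W1-M0, W2-M1
Step 3: 0-indexed ranks (man's rank of his match, then woman's): 0 + 1 + 0 + 0 + 0 + 0
Step 4: Total rank sum = 1

1


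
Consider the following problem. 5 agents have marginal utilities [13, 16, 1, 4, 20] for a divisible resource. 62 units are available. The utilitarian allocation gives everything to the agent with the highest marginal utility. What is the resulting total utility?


Step 1: The marginal utilities are [13, 16, 1, 4, 20]
Step 2: The highest marginal utility is 20
Step 3: All 62 units go to that agent
Step 4: Total utility = 20 * 62 = 1240

1240


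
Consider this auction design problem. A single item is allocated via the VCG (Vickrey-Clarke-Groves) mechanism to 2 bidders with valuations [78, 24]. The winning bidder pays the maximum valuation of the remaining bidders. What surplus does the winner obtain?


Step 1: The winner is the agent with the highest value: agent 0 with value 78
Step 2: Values of other agents: [24]
Step 3: VCG payment = max of others' values = 24
Step 4: Surplus = 78 - 24 = 54

54


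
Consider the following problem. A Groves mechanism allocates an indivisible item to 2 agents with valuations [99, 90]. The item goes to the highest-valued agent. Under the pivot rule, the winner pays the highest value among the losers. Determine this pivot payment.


Step 1: The efficient winner is agent 0 with value 99
Step 2: Other agents' values: [90]
Step 3: Pivot payment = max(others) = 90
Step 4: The winner pays 90

90


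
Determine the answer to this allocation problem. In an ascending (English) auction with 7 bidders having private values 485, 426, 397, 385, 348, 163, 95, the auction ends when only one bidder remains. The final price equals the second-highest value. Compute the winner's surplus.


Step 1: Identify the highest value: 485
Step 2: Identify the second-highest value: 426
Step 3: The final price = second-highest value = 426
Step 4: Surplus = 485 - 426 = 59

59


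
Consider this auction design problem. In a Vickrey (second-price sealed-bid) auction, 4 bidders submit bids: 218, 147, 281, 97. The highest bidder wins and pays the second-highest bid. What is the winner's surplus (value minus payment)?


Step 1: Sort bids in descending order: 281, 218, 147, 97
Step 2: The winning bid is the highest: 281
Step 3: The payment equals the second-highest bid: 218
Step 4: Surplus = winner's bid - payment = 281 - 218 = 63

63


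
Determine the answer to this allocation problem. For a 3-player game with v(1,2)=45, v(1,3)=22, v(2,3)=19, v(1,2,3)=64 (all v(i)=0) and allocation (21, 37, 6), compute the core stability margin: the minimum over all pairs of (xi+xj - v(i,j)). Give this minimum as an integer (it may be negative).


Step 1: Slack for coalition (1,2): x1+x2 - v12 = 58 - 45 = 13
Step 2: Slack for coalition (1,3): x1+x3 - v13 = 27 - 22 = 5
Step 3: Slack for coalition (2,3): x2+x3 - v23 = 43 - 19 = 24
Step 4: Minimum slack = min(13, 5, 24) = 5, attained by (1,3); no pair can gain by deviating, so the allocation is in the core

5


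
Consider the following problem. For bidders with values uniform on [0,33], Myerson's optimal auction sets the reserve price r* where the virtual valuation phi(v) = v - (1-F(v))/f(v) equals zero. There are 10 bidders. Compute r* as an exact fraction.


Step 1: For U[0,33], F(v) = v/33 and f(v) = 1/33
Step 2: phi(v) = v - (1 - v/33)/(1/33) = v - (33 - v) = 2v - 33
Step 3: Set phi(r*) = 0: 2r* - 33 = 0
Step 4: r* = 33/2 (the number of bidders n = 10 does not enter)

33/2


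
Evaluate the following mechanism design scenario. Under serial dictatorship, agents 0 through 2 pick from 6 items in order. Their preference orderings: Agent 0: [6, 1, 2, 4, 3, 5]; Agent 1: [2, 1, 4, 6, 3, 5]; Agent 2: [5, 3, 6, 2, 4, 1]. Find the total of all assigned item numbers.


Step 1: Agent 0 picks item 6
Step 2: Agent 1 picks item 2
Step 3: Agent 2 picks item 5
Step 4: Sum = 6 + 2 + 5 = 13

13


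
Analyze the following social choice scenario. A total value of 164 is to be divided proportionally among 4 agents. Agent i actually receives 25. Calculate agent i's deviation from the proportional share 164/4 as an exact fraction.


Step 1: Proportional share = 164/4 = 41
Step 2: Agent's actual allocation = 25
Step 3: Excess = 25 - 41 = -16

-16


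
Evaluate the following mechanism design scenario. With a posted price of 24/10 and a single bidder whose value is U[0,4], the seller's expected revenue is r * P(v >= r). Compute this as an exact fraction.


Step 1: Posted price r = 12/5, value support [0,4]
Step 2: P(v >= r) = (4 - 12/5)/4 = 2/5
Step 3: Expected revenue = r * P(v >= r) = 12/5 * 2/5
Step 4: Revenue = 24/25

24/25


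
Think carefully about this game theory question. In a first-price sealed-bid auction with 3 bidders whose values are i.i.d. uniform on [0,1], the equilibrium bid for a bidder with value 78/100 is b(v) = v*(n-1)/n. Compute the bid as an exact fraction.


Step 1: The symmetric BNE bidding function is b(v) = v * (n-1) / n
Step 2: Substitute v = 39/50 and n = 3
Step 3: b = 39/50 * 2/3
Step 4: b = 13/25

13/25


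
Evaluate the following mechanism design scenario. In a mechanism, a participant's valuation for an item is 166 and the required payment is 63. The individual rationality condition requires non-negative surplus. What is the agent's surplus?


Step 1: Surplus = value - payment = 166 - 63 = 103
Step 2: IR is satisfied (surplus >= 0)

103


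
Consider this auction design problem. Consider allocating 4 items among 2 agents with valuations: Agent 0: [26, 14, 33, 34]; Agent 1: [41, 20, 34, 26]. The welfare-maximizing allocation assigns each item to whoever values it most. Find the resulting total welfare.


Step 1: For each item, find the maximum value among all agents.
Step 2: Item 0 -> Agent 1 (value 41)
Step 3: Item 1 -> Agent 1 (value 20)
Step 4: Item 2 -> Agent 1 (value 34)
Step 5: Item 3 -> Agent 0 (value 34)
Step 6: Total welfare = 41 + 20 + 34 + 34 = 129

129


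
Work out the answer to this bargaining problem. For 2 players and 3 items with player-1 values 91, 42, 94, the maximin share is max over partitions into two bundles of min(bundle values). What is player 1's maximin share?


Step 1: Item values = 91, 42, 94
Step 2: Enumerate all 2-bundle partitions and take the smaller bundle:
  Partition 1: {91} vs {42,94} -> bundles 91, 136; min = 91
  Partition 2: {42} vs {91,94} -> bundles 42, 185; min = 42
  Partition 3: {94} vs {91,42} -> bundles 94, 133; min = 94
Step 3: MMS = max(91, 42, 94) = 94

94


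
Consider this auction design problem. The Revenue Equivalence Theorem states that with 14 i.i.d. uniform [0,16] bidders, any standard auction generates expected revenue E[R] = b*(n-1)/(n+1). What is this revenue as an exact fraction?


Step 1: By Revenue Equivalence, expected revenue = b*(n-1)/(n+1)
Step 2: Substituting n = 14, b = 16
Step 3: Revenue = 16*(14-1)/(14+1) = 16*13/15
Step 4: Revenue = 208/15

208/15


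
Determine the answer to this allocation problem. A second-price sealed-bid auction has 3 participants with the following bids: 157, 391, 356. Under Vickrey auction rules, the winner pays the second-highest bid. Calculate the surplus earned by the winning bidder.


Step 1: Sort bids in descending order: 391, 356, 157
Step 2: The winning bid is the highest: 391
Step 3: The payment equals the second-highest bid: 356
Step 4: Surplus = winner's bid - payment = 391 - 356 = 35

35


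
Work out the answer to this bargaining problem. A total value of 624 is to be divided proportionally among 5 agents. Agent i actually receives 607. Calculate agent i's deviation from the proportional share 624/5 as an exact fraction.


Step 1: Proportional share = 624/5
Step 2: Agent's actual allocation = 607
Step 3: Excess = 607 - 624/5 = 2411/5

2411/5


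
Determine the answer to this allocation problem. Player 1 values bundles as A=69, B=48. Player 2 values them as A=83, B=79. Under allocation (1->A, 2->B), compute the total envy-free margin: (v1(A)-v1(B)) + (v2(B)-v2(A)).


Step 1: Player 1's margin = v1(A) - v1(B) = 69 - 48 = 21
Step 2: Player 2's margin = v2(B) - v2(A) = 79 - 83 = -4
Step 3: Total margin = 21 + -4 = 17

17


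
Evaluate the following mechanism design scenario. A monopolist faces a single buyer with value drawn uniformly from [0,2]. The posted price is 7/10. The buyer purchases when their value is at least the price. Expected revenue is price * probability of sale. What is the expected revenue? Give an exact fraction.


Step 1: Posted price r = 7/10, value support [0,2]
Step 2: P(v >= r) = (2 - 7/10)/2 = 13/20
Step 3: Expected revenue = r * P(v >= r) = 7/10 * 13/20
Step 4: Revenue = 91/200

91/200


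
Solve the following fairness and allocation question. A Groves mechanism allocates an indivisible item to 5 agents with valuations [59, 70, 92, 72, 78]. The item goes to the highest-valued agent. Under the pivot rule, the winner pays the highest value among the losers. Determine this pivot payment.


Step 1: The efficient winner is agent 2 with value 92
Step 2: Other agents' values: [59, 70, 72, 78]
Step 3: Pivot payment = max(others) = 78
Step 4: The winner pays 78

78


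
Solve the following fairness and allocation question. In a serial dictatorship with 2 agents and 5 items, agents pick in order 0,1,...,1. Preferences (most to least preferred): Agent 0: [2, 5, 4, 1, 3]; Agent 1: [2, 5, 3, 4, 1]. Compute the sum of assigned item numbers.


Step 1: Agent 0 picks item 2
Step 2: Agent 1 picks item 5
Step 3: Sum = 2 + 5 = 7

7


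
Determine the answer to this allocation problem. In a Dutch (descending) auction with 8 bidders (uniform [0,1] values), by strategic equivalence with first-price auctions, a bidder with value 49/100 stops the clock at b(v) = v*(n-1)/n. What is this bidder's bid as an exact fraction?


Step 1: Dutch auctions are strategically equivalent to first-price auctions
Step 2: The equilibrium bid is b(v) = v*(n-1)/n
Step 3: b = 49/100 * 7/8
Step 4: b = 343/800

343/800


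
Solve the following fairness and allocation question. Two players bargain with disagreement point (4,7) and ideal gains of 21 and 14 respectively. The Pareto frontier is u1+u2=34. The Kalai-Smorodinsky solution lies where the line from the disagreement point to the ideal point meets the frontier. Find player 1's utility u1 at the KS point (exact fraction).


Step 1: At the KS point, (u1-d1)/r1 = (u2-d2)/r2 = t and u1+u2 = 34
Step 2: u1 = d1 + r1*t and u2 = d2 + r2*t, so (d1 + r1*t) + (d2 + r2*t) = 34
Step 3: t = (34 - 4 - 7)/(21 + 14) = 23/35
Step 4: u1 = d1 + r1*t = 4 + 21 * 23/35 = 89/5
Step 5: (Check: u2 = d2 + r2*t = 81/5; u1+u2 = 89/5 + 81/5 = 34, on the frontier.)

89/5


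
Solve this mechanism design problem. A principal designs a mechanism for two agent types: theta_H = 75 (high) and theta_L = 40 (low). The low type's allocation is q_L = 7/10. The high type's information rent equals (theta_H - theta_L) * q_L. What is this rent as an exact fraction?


Step 1: theta_H - theta_L = 75 - 40 = 35
Step 2: Information rent = (theta_H - theta_L) * q_L
Step 3: = 35 * 7/10
Step 4: = 49/2

49/2
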